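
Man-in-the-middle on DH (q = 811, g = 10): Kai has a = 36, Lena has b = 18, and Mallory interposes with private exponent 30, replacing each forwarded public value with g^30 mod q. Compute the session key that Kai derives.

130

Kai receives Mallory's public value M = 10^30 mod 811 instead of the honest one.
10^1 ≡ 10 (mod 811)
10^2 = (10^1)^2 ≡ 10^2 = 100 ≡ 100 (mod 811)
10^4 = (10^2)^2 ≡ 100^2 = 10000 ≡ 268 (mod 811)
10^8 = (10^4)^2 ≡ 268^2 = 71824 ≡ 456 (mod 811)
10^16 = (10^8)^2 ≡ 456^2 = 207936 ≡ 320 (mod 811)
10^30 = 10^16 · 10^8 · 10^4 · 10^2 ≡ 320 · 456 · 268 · 100 ≡ 213 (mod 811).
So M = 213. Kai computes K = M^36 mod 811.
213^1 ≡ 213 (mod 811)
213^2 = (213^1)^2 ≡ 213^2 = 45369 ≡ 764 (mod 811)
213^4 = (213^2)^2 ≡ 764^2 = 583696 ≡ 587 (mod 811)
213^8 = (213^4)^2 ≡ 587^2 = 344569 ≡ 705 (mod 811)
213^16 = (213^8)^2 ≡ 705^2 = 497025 ≡ 693 (mod 811)
213^32 = (213^16)^2 ≡ 693^2 = 480249 ≡ 137 (mod 811)
213^36 = 213^32 · 213^4 ≡ 137 · 587 ≡ 130 (mod 811).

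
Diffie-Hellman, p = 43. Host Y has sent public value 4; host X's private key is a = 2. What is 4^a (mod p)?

Shared key K = 4^2 mod 43.
4^1 ≡ 4 (mod 43)
4^2 = (4^1)^2 ≡ 4^2 = 16 ≡ 16 (mod 43)

16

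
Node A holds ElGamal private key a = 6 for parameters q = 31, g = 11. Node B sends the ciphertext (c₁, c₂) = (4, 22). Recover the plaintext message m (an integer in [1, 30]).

21

Shared mask s = c₁^a mod q = 4^6 mod 31.
4^1 ≡ 4 (mod 31)
4^2 = (4^1)^2 ≡ 4^2 = 16 ≡ 16 (mod 31)
4^4 = (4^2)^2 ≡ 16^2 = 256 ≡ 8 (mod 31)
4^6 = 4^4 · 4^2 ≡ 8 · 16 ≡ 4 (mod 31).
So s = 4; s⁻¹ ≡ 8 (mod 31).
m = c₂ · s⁻¹ mod 31 = 22 · 8 mod 31 = 21.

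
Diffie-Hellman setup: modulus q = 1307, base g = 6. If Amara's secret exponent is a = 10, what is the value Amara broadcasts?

Public value = 6^{10} \pmod{1307}.
6^1 ≡ 6 (mod 1307)
6^2 = (6^1)^2 ≡ 6^2 = 36 ≡ 36 (mod 1307)
6^4 = (6^2)^2 ≡ 36^2 = 1296 ≡ 1296 (mod 1307)
6^8 = (6^4)^2 ≡ 1296^2 = 1679616 ≡ 121 (mod 1307)
6^10 = 6^8 · 6^2 ≡ 121 · 36 ≡ 435 (mod 1307).

435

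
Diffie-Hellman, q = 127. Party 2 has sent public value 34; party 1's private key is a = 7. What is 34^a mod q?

22

Shared key K = 34^7 mod 127.
34^1 ≡ 34 (mod 127)
34^2 = (34^1)^2 ≡ 34^2 = 1156 ≡ 13 (mod 127)
34^4 = (34^2)^2 ≡ 13^2 = 169 ≡ 42 (mod 127)
34^7 = 34^4 · 34^2 · 34^1 ≡ 42 · 13 · 34 ≡ 22 (mod 127).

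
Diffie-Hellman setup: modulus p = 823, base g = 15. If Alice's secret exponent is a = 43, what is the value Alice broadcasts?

631

Public value = 15^43 (mod 823).
15^1 ≡ 15 (mod 823)
15^2 = (15^1)^2 ≡ 15^2 = 225 ≡ 225 (mod 823)
15^4 = (15^2)^2 ≡ 225^2 = 50625 ≡ 422 (mod 823)
15^8 = (15^4)^2 ≡ 422^2 = 178084 ≡ 316 (mod 823)
15^16 = (15^8)^2 ≡ 316^2 = 99856 ≡ 273 (mod 823)
15^32 = (15^16)^2 ≡ 273^2 = 74529 ≡ 459 (mod 823)
15^43 = 15^32 · 15^8 · 15^2 · 15^1 ≡ 459 · 316 · 225 · 15 ≡ 631 (mod 823).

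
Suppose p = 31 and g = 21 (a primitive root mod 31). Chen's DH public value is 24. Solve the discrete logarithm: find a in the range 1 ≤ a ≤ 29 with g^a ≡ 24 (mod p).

Try successive powers of 21 modulo 31:
21^1 ≡ 21
21^2 ≡ 7
21^3 ≡ 23
21^4 ≡ 18
21^5 ≡ 6
21^6 ≡ 2
21^7 ≡ 11
21^8 ≡ 14
21^9 ≡ 15
21^10 ≡ 5
21^11 ≡ 12
21^12 ≡ 4
21^13 ≡ 22
21^14 ≡ 28
21^15 ≡ 30
21^16 ≡ 10
21^17 ≡ 24
Found: a = 17.

17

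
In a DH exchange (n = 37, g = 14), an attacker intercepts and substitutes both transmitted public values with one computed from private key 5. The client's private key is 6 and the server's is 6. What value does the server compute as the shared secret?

The server receives an attacker's public value M = 14^5 mod 37 instead of the honest one.
14^1 ≡ 14 (mod 37)
14^2 = (14^1)^2 ≡ 14^2 = 196 ≡ 11 (mod 37)
14^4 = (14^2)^2 ≡ 11^2 = 121 ≡ 10 (mod 37)
14^5 = 14^4 · 14^1 ≡ 10 · 14 ≡ 29 (mod 37).
So M = 29. The server computes K = M^6 mod 37.
29^1 ≡ 29 (mod 37)
29^2 = (29^1)^2 ≡ 29^2 = 841 ≡ 27 (mod 37)
29^4 = (29^2)^2 ≡ 27^2 = 729 ≡ 26 (mod 37)
29^6 = 29^4 · 29^2 ≡ 26 · 27 ≡ 36 (mod 37).

36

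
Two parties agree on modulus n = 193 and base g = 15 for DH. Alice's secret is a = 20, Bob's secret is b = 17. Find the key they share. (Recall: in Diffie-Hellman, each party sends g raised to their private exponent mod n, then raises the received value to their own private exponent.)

147

Bob sends B = g^b mod n = 15^17 mod 193.
15^1 ≡ 15 (mod 193)
15^2 = (15^1)^2 ≡ 15^2 = 225 ≡ 32 (mod 193)
15^4 = (15^2)^2 ≡ 32^2 = 1024 ≡ 59 (mod 193)
15^8 = (15^4)^2 ≡ 59^2 = 3481 ≡ 7 (mod 193)
15^16 = (15^8)^2 ≡ 7^2 = 49 ≡ 49 (mod 193)
15^17 = 15^16 · 15^1 ≡ 49 · 15 ≡ 156 (mod 193).
So B = 156. Alice then computes K = B^a mod n = 156^20 mod 193.
156^1 ≡ 156 (mod 193)
156^2 = (156^1)^2 ≡ 156^2 = 24336 ≡ 18 (mod 193)
156^4 = (156^2)^2 ≡ 18^2 = 324 ≡ 131 (mod 193)
156^8 = (156^4)^2 ≡ 131^2 = 17161 ≡ 177 (mod 193)
156^16 = (156^8)^2 ≡ 177^2 = 31329 ≡ 63 (mod 193)
156^20 = 156^16 · 156^4 ≡ 63 · 131 ≡ 147 (mod 193).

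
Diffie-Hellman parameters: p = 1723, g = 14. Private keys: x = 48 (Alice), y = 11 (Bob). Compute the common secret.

Alice sends A = g^x mod p = 14^48 mod 1723.
14^1 ≡ 14 (mod 1723)
14^2 = (14^1)^2 ≡ 14^2 = 196 ≡ 196 (mod 1723)
14^4 = (14^2)^2 ≡ 196^2 = 38416 ≡ 510 (mod 1723)
14^8 = (14^4)^2 ≡ 510^2 = 260100 ≡ 1650 (mod 1723)
14^16 = (14^8)^2 ≡ 1650^2 = 2722500 ≡ 160 (mod 1723)
14^32 = (14^16)^2 ≡ 160^2 = 25600 ≡ 1478 (mod 1723)
14^48 = 14^32 · 14^16 ≡ 1478 · 160 ≡ 429 (mod 1723).
So A = 429. Bob then computes K = A^y mod p = 429^11 mod 1723.
429^1 ≡ 429 (mod 1723)
429^2 = (429^1)^2 ≡ 429^2 = 184041 ≡ 1403 (mod 1723)
429^4 = (429^2)^2 ≡ 1403^2 = 1968409 ≡ 743 (mod 1723)
429^8 = (429^4)^2 ≡ 743^2 = 552049 ≡ 689 (mod 1723)
429^11 = 429^8 · 429^2 · 429^1 ≡ 689 · 1403 · 429 ≡ 1611 (mod 1723).

1611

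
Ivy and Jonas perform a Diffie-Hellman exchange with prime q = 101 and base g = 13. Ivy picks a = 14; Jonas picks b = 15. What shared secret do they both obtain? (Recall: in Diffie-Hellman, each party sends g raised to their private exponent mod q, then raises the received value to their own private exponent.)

Ivy sends A = g^a mod q = 13^14 mod 101.
13^1 ≡ 13 (mod 101)
13^2 = (13^1)^2 ≡ 13^2 = 169 ≡ 68 (mod 101)
13^4 = (13^2)^2 ≡ 68^2 = 4624 ≡ 79 (mod 101)
13^8 = (13^4)^2 ≡ 79^2 = 6241 ≡ 80 (mod 101)
13^14 = 13^8 · 13^4 · 13^2 ≡ 80 · 79 · 68 ≡ 5 (mod 101).
So A = 5. Jonas then computes K = A^b mod q = 5^15 mod 101.
5^1 ≡ 5 (mod 101)
5^2 = (5^1)^2 ≡ 5^2 = 25 ≡ 25 (mod 101)
5^4 = (5^2)^2 ≡ 25^2 = 625 ≡ 19 (mod 101)
5^8 = (5^4)^2 ≡ 19^2 = 361 ≡ 58 (mod 101)
5^15 = 5^8 · 5^4 · 5^2 · 5^1 ≡ 58 · 19 · 25 · 5 ≡ 87 (mod 101).

87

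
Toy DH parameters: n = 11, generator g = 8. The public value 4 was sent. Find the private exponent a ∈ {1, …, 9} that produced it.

4

Try successive powers of 8 modulo 11:
8^1 ≡ 8
8^2 ≡ 9
8^3 ≡ 6
8^4 ≡ 4
Found: a = 4.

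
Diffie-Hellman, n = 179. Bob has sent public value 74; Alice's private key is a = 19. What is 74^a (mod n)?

4

Shared key K = 74^19 mod 179.
74^1 ≡ 74 (mod 179)
74^2 = (74^1)^2 ≡ 74^2 = 5476 ≡ 106 (mod 179)
74^4 = (74^2)^2 ≡ 106^2 = 11236 ≡ 138 (mod 179)
74^8 = (74^4)^2 ≡ 138^2 = 19044 ≡ 70 (mod 179)
74^16 = (74^8)^2 ≡ 70^2 = 4900 ≡ 67 (mod 179)
74^19 = 74^16 · 74^2 · 74^1 ≡ 67 · 106 · 74 ≡ 4 (mod 179).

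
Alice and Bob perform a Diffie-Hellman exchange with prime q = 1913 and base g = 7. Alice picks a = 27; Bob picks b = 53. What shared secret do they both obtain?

686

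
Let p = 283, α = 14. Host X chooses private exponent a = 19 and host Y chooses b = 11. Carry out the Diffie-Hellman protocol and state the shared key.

Host X sends A = α^a mod p = 14^19 mod 283.
14^1 ≡ 14 (mod 283)
14^2 = (14^1)^2 ≡ 14^2 = 196 ≡ 196 (mod 283)
14^4 = (14^2)^2 ≡ 196^2 = 38416 ≡ 211 (mod 283)
14^8 = (14^4)^2 ≡ 211^2 = 44521 ≡ 90 (mod 283)
14^16 = (14^8)^2 ≡ 90^2 = 8100 ≡ 176 (mod 283)
14^19 = 14^16 · 14^2 · 14^1 ≡ 176 · 196 · 14 ≡ 146 (mod 283).
So A = 146. Host Y then computes K = A^b mod p = 146^11 mod 283.
146^1 ≡ 146 (mod 283)
146^2 = (146^1)^2 ≡ 146^2 = 21316 ≡ 91 (mod 283)
146^4 = (146^2)^2 ≡ 91^2 = 8281 ≡ 74 (mod 283)
146^8 = (146^4)^2 ≡ 74^2 = 5476 ≡ 99 (mod 283)
146^11 = 146^8 · 146^2 · 146^1 ≡ 99 · 91 · 146 ≡ 213 (mod 283).

213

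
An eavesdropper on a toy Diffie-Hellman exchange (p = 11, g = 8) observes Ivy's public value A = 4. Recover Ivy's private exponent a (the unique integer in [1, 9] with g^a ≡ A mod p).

4

Try successive powers of 8 modulo 11:
8^1 ≡ 8
8^2 ≡ 9
8^3 ≡ 6
8^4 ≡ 4
Found: a = 4.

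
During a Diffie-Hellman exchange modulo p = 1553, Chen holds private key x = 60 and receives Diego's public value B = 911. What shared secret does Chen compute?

1142

Shared key K = 911^60 mod 1553.
911^1 ≡ 911 (mod 1553)
911^2 = (911^1)^2 ≡ 911^2 = 829921 ≡ 619 (mod 1553)
911^4 = (911^2)^2 ≡ 619^2 = 383161 ≡ 1123 (mod 1553)
911^8 = (911^4)^2 ≡ 1123^2 = 1261129 ≡ 93 (mod 1553)
911^16 = (911^8)^2 ≡ 93^2 = 8649 ≡ 884 (mod 1553)
911^32 = (911^16)^2 ≡ 884^2 = 781456 ≡ 297 (mod 1553)
911^60 = 911^32 · 911^16 · 911^8 · 911^4 ≡ 297 · 884 · 93 · 1123 ≡ 1142 (mod 1553).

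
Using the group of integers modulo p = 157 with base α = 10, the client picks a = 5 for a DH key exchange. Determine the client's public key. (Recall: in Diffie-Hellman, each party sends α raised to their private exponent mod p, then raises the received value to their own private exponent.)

148

Public value = 10^5 (mod 157).
10^1 ≡ 10 (mod 157)
10^2 = (10^1)^2 ≡ 10^2 = 100 ≡ 100 (mod 157)
10^4 = (10^2)^2 ≡ 100^2 = 10000 ≡ 109 (mod 157)
10^5 = 10^4 · 10^1 ≡ 109 · 10 ≡ 148 (mod 157).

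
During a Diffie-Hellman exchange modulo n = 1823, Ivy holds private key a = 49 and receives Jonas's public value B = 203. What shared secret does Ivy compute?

Shared key K = 203^49 mod 1823.
203^1 ≡ 203 (mod 1823)
203^2 = (203^1)^2 ≡ 203^2 = 41209 ≡ 1103 (mod 1823)
203^4 = (203^2)^2 ≡ 1103^2 = 1216609 ≡ 668 (mod 1823)
203^8 = (203^4)^2 ≡ 668^2 = 446224 ≡ 1412 (mod 1823)
203^16 = (203^8)^2 ≡ 1412^2 = 1993744 ≡ 1205 (mod 1823)
203^32 = (203^16)^2 ≡ 1205^2 = 1452025 ≡ 917 (mod 1823)
203^49 = 203^32 · 203^16 · 203^1 ≡ 917 · 1205 · 203 ≡ 920 (mod 1823).

920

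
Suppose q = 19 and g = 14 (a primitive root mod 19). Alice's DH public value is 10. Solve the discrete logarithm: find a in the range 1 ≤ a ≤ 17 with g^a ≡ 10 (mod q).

Try successive powers of 14 modulo 19:
14^1 ≡ 14
14^2 ≡ 6
14^3 ≡ 8
14^4 ≡ 17
14^5 ≡ 10
Found: a = 5.

5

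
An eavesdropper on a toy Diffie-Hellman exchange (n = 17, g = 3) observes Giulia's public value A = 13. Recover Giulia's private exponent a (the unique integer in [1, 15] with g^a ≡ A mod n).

4

Try successive powers of 3 modulo 17:
3^1 ≡ 3
3^2 ≡ 9
3^3 ≡ 10
3^4 ≡ 13
Found: a = 4.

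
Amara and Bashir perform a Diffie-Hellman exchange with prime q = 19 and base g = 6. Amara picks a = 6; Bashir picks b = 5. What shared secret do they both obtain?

7

Amara sends A = g^a mod q = 6^6 mod 19.
6^1 ≡ 6 (mod 19)
6^2 = (6^1)^2 ≡ 6^2 = 36 ≡ 17 (mod 19)
6^4 = (6^2)^2 ≡ 17^2 = 289 ≡ 4 (mod 19)
6^6 = 6^4 · 6^2 ≡ 4 · 17 ≡ 11 (mod 19).
So A = 11. Bashir then computes K = A^b mod q = 11^5 mod 19.
11^1 ≡ 11 (mod 19)
11^2 = (11^1)^2 ≡ 11^2 = 121 ≡ 7 (mod 19)
11^4 = (11^2)^2 ≡ 7^2 = 49 ≡ 11 (mod 19)
11^5 = 11^4 · 11^1 ≡ 11 · 11 ≡ 7 (mod 19).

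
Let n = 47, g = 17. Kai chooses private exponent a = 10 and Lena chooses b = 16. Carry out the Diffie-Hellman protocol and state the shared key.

36

Kai sends A = g^a mod n = 17^10 mod 47.
17^1 ≡ 17 (mod 47)
17^2 = (17^1)^2 ≡ 17^2 = 289 ≡ 7 (mod 47)
17^4 = (17^2)^2 ≡ 7^2 = 49 ≡ 2 (mod 47)
17^8 = (17^4)^2 ≡ 2^2 = 4 ≡ 4 (mod 47)
17^10 = 17^8 · 17^2 ≡ 4 · 7 ≡ 28 (mod 47).
So A = 28. Lena then computes K = A^b mod n = 28^16 mod 47.
28^1 ≡ 28 (mod 47)
28^2 = (28^1)^2 ≡ 28^2 = 784 ≡ 32 (mod 47)
28^4 = (28^2)^2 ≡ 32^2 = 1024 ≡ 37 (mod 47)
28^8 = (28^4)^2 ≡ 37^2 = 1369 ≡ 6 (mod 47)
28^16 = (28^8)^2 ≡ 6^2 = 36 ≡ 36 (mod 47)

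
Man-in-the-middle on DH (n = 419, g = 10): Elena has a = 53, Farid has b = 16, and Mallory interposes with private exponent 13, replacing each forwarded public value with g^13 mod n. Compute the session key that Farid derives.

Farid receives Mallory's public value M = 10^13 mod 419 instead of the honest one.
10^1 ≡ 10 (mod 419)
10^2 = (10^1)^2 ≡ 10^2 = 100 ≡ 100 (mod 419)
10^4 = (10^2)^2 ≡ 100^2 = 10000 ≡ 363 (mod 419)
10^8 = (10^4)^2 ≡ 363^2 = 131769 ≡ 203 (mod 419)
10^13 = 10^8 · 10^4 · 10^1 ≡ 203 · 363 · 10 ≡ 288 (mod 419).
So M = 288. Farid computes K = M^16 mod 419.
288^1 ≡ 288 (mod 419)
288^2 = (288^1)^2 ≡ 288^2 = 82944 ≡ 401 (mod 419)
288^4 = (288^2)^2 ≡ 401^2 = 160801 ≡ 324 (mod 419)
288^8 = (288^4)^2 ≡ 324^2 = 104976 ≡ 226 (mod 419)
288^16 = (288^8)^2 ≡ 226^2 = 51076 ≡ 377 (mod 419)

377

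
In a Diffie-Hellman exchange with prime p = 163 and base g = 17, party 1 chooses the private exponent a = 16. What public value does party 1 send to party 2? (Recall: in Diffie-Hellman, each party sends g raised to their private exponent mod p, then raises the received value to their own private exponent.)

Public value = 17^16 mod 163.
17^1 ≡ 17 (mod 163)
17^2 = (17^1)^2 ≡ 17^2 = 289 ≡ 126 (mod 163)
17^4 = (17^2)^2 ≡ 126^2 = 15876 ≡ 65 (mod 163)
17^8 = (17^4)^2 ≡ 65^2 = 4225 ≡ 150 (mod 163)
17^16 = (17^8)^2 ≡ 150^2 = 22500 ≡ 6 (mod 163)

6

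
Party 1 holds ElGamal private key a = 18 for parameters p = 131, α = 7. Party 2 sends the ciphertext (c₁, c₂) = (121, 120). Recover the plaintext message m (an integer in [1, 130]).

Shared mask s = c₁^a mod p = 121^18 mod 131.
121^1 ≡ 121 (mod 131)
121^2 = (121^1)^2 ≡ 121^2 = 14641 ≡ 100 (mod 131)
121^4 = (121^2)^2 ≡ 100^2 = 10000 ≡ 44 (mod 131)
121^8 = (121^4)^2 ≡ 44^2 = 1936 ≡ 102 (mod 131)
121^16 = (121^8)^2 ≡ 102^2 = 10404 ≡ 55 (mod 131)
121^18 = 121^16 · 121^2 ≡ 55 · 100 ≡ 129 (mod 131).
So s = 129; s⁻¹ ≡ 65 (mod 131).
m = c₂ · s⁻¹ mod 131 = 120 · 65 mod 131 = 71.

71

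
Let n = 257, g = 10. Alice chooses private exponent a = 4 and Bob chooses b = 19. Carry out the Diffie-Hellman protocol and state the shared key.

Bob sends B = g^b mod n = 10^19 mod 257.
10^1 ≡ 10 (mod 257)
10^2 = (10^1)^2 ≡ 10^2 = 100 ≡ 100 (mod 257)
10^4 = (10^2)^2 ≡ 100^2 = 10000 ≡ 234 (mod 257)
10^8 = (10^4)^2 ≡ 234^2 = 54756 ≡ 15 (mod 257)
10^16 = (10^8)^2 ≡ 15^2 = 225 ≡ 225 (mod 257)
10^19 = 10^16 · 10^2 · 10^1 ≡ 225 · 100 · 10 ≡ 125 (mod 257).
So B = 125. Alice then computes K = B^a mod n = 125^4 mod 257.
125^1 ≡ 125 (mod 257)
125^2 = (125^1)^2 ≡ 125^2 = 15625 ≡ 205 (mod 257)
125^4 = (125^2)^2 ≡ 205^2 = 42025 ≡ 134 (mod 257)

134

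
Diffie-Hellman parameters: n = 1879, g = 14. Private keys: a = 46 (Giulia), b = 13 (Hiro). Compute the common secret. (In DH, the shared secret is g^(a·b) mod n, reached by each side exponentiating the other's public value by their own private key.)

1624

Hiro sends B = g^b mod n = 14^13 mod 1879.
14^1 ≡ 14 (mod 1879)
14^2 = (14^1)^2 ≡ 14^2 = 196 ≡ 196 (mod 1879)
14^4 = (14^2)^2 ≡ 196^2 = 38416 ≡ 836 (mod 1879)
14^8 = (14^4)^2 ≡ 836^2 = 698896 ≡ 1787 (mod 1879)
14^13 = 14^8 · 14^4 · 14^1 ≡ 1787 · 836 · 14 ≡ 1778 (mod 1879).
So B = 1778. Giulia then computes K = B^a mod n = 1778^46 mod 1879.
1778^1 ≡ 1778 (mod 1879)
1778^2 = (1778^1)^2 ≡ 1778^2 = 3161284 ≡ 806 (mod 1879)
1778^4 = (1778^2)^2 ≡ 806^2 = 649636 ≡ 1381 (mod 1879)
1778^8 = (1778^4)^2 ≡ 1381^2 = 1907161 ≡ 1855 (mod 1879)
1778^16 = (1778^8)^2 ≡ 1855^2 = 3441025 ≡ 576 (mod 1879)
1778^32 = (1778^16)^2 ≡ 576^2 = 331776 ≡ 1072 (mod 1879)
1778^46 = 1778^32 · 1778^8 · 1778^4 · 1778^2 ≡ 1072 · 1855 · 1381 · 806 ≡ 1624 (mod 1879).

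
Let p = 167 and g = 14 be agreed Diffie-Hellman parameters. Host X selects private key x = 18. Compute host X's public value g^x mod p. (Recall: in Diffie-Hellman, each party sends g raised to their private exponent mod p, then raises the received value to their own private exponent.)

Public value = 14^18 mod 167.
14^1 ≡ 14 (mod 167)
14^2 = (14^1)^2 ≡ 14^2 = 196 ≡ 29 (mod 167)
14^4 = (14^2)^2 ≡ 29^2 = 841 ≡ 6 (mod 167)
14^8 = (14^4)^2 ≡ 6^2 = 36 ≡ 36 (mod 167)
14^16 = (14^8)^2 ≡ 36^2 = 1296 ≡ 127 (mod 167)
14^18 = 14^16 · 14^2 ≡ 127 · 29 ≡ 9 (mod 167).

9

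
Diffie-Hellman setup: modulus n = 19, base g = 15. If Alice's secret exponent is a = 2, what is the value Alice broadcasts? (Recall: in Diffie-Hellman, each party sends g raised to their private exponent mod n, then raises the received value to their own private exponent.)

Public value = 15^2 mod 19.
15^1 ≡ 15 (mod 19)
15^2 = (15^1)^2 ≡ 15^2 = 225 ≡ 16 (mod 19)

16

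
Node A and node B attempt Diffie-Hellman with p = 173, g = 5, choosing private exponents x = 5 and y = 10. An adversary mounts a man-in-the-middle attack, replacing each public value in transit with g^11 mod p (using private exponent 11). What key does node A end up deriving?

27

Node A receives an adversary's public value M = 5^11 mod 173 instead of the honest one.
5^1 ≡ 5 (mod 173)
5^2 = (5^1)^2 ≡ 5^2 = 25 ≡ 25 (mod 173)
5^4 = (5^2)^2 ≡ 25^2 = 625 ≡ 106 (mod 173)
5^8 = (5^4)^2 ≡ 106^2 = 11236 ≡ 164 (mod 173)
5^11 = 5^8 · 5^2 · 5^1 ≡ 164 · 25 · 5 ≡ 86 (mod 173).
So M = 86. Node A computes K = M^5 mod 173.
86^1 ≡ 86 (mod 173)
86^2 = (86^1)^2 ≡ 86^2 = 7396 ≡ 130 (mod 173)
86^4 = (86^2)^2 ≡ 130^2 = 16900 ≡ 119 (mod 173)
86^5 = 86^4 · 86^1 ≡ 119 · 86 ≡ 27 (mod 173).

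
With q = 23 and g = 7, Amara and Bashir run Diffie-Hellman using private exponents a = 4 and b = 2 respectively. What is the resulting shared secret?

Bashir sends B = g^b mod q = 7^2 mod 23.
7^1 ≡ 7 (mod 23)
7^2 = (7^1)^2 ≡ 7^2 = 49 ≡ 3 (mod 23)
So B = 3. Amara then computes K = B^a mod q = 3^4 mod 23.
3^1 ≡ 3 (mod 23)
3^2 = (3^1)^2 ≡ 3^2 = 9 ≡ 9 (mod 23)
3^4 = (3^2)^2 ≡ 9^2 = 81 ≡ 12 (mod 23)

12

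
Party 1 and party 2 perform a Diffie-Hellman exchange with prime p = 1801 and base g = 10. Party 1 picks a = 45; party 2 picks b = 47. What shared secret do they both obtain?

908

Party 2 sends B = g^b mod p = 10^47 mod 1801.
10^1 ≡ 10 (mod 1801)
10^2 = (10^1)^2 ≡ 10^2 = 100 ≡ 100 (mod 1801)
10^4 = (10^2)^2 ≡ 100^2 = 10000 ≡ 995 (mod 1801)
10^8 = (10^4)^2 ≡ 995^2 = 990025 ≡ 1276 (mod 1801)
10^16 = (10^8)^2 ≡ 1276^2 = 1628176 ≡ 72 (mod 1801)
10^32 = (10^16)^2 ≡ 72^2 = 5184 ≡ 1582 (mod 1801)
10^47 = 10^32 · 10^8 · 10^4 · 10^2 · 10^1 ≡ 1582 · 1276 · 995 · 100 · 10 ≡ 1665 (mod 1801).
So B = 1665. Party 1 then computes K = B^a mod p = 1665^45 mod 1801.
1665^1 ≡ 1665 (mod 1801)
1665^2 = (1665^1)^2 ≡ 1665^2 = 2772225 ≡ 486 (mod 1801)
1665^4 = (1665^2)^2 ≡ 486^2 = 236196 ≡ 265 (mod 1801)
1665^8 = (1665^4)^2 ≡ 265^2 = 70225 ≡ 1787 (mod 1801)
1665^16 = (1665^8)^2 ≡ 1787^2 = 3193369 ≡ 196 (mod 1801)
1665^32 = (1665^16)^2 ≡ 196^2 = 38416 ≡ 595 (mod 1801)
1665^45 = 1665^32 · 1665^8 · 1665^4 · 1665^1 ≡ 595 · 1787 · 265 · 1665 ≡ 908 (mod 1801).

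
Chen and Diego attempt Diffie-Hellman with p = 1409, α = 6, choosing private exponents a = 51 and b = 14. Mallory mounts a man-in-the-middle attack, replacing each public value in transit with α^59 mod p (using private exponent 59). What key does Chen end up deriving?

294

Chen receives Mallory's public value M = 6^59 mod 1409 instead of the honest one.
6^1 ≡ 6 (mod 1409)
6^2 = (6^1)^2 ≡ 6^2 = 36 ≡ 36 (mod 1409)
6^4 = (6^2)^2 ≡ 36^2 = 1296 ≡ 1296 (mod 1409)
6^8 = (6^4)^2 ≡ 1296^2 = 1679616 ≡ 88 (mod 1409)
6^16 = (6^8)^2 ≡ 88^2 = 7744 ≡ 699 (mod 1409)
6^32 = (6^16)^2 ≡ 699^2 = 488601 ≡ 1087 (mod 1409)
6^59 = 6^32 · 6^16 · 6^8 · 6^2 · 6^1 ≡ 1087 · 699 · 88 · 36 · 6 ≡ 749 (mod 1409).
So M = 749. Chen computes K = M^51 mod 1409.
749^1 ≡ 749 (mod 1409)
749^2 = (749^1)^2 ≡ 749^2 = 561001 ≡ 219 (mod 1409)
749^4 = (749^2)^2 ≡ 219^2 = 47961 ≡ 55 (mod 1409)
749^8 = (749^4)^2 ≡ 55^2 = 3025 ≡ 207 (mod 1409)
749^16 = (749^8)^2 ≡ 207^2 = 42849 ≡ 579 (mod 1409)
749^32 = (749^16)^2 ≡ 579^2 = 335241 ≡ 1308 (mod 1409)
749^51 = 749^32 · 749^16 · 749^2 · 749^1 ≡ 1308 · 579 · 219 · 749 ≡ 294 (mod 1409).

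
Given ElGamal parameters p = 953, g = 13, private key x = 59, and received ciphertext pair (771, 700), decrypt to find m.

Shared mask s = c₁^x mod p = 771^59 mod 953.
771^1 ≡ 771 (mod 953)
771^2 = (771^1)^2 ≡ 771^2 = 594441 ≡ 722 (mod 953)
771^4 = (771^2)^2 ≡ 722^2 = 521284 ≡ 946 (mod 953)
771^8 = (771^4)^2 ≡ 946^2 = 894916 ≡ 49 (mod 953)
771^16 = (771^8)^2 ≡ 49^2 = 2401 ≡ 495 (mod 953)
771^32 = (771^16)^2 ≡ 495^2 = 245025 ≡ 104 (mod 953)
771^59 = 771^32 · 771^16 · 771^8 · 771^2 · 771^1 ≡ 104 · 495 · 49 · 722 · 771 ≡ 767 (mod 953).
So s = 767; s⁻¹ ≡ 456 (mod 953).
m = c₂ · s⁻¹ mod 953 = 700 · 456 mod 953 = 898.

898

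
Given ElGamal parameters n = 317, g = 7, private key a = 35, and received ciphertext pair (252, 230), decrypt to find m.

279

Shared mask s = c₁^a mod n = 252^35 mod 317.
252^1 ≡ 252 (mod 317)
252^2 = (252^1)^2 ≡ 252^2 = 63504 ≡ 104 (mod 317)
252^4 = (252^2)^2 ≡ 104^2 = 10816 ≡ 38 (mod 317)
252^8 = (252^4)^2 ≡ 38^2 = 1444 ≡ 176 (mod 317)
252^16 = (252^8)^2 ≡ 176^2 = 30976 ≡ 227 (mod 317)
252^32 = (252^16)^2 ≡ 227^2 = 51529 ≡ 175 (mod 317)
252^35 = 252^32 · 252^2 · 252^1 ≡ 175 · 104 · 252 ≡ 44 (mod 317).
So s = 44; s⁻¹ ≡ 281 (mod 317).
m = c₂ · s⁻¹ mod 317 = 230 · 281 mod 317 = 279.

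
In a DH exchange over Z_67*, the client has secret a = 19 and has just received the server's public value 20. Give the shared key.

11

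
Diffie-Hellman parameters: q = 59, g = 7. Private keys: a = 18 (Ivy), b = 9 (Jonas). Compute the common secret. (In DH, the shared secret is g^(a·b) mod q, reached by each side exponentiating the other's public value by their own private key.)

Jonas sends B = g^b mod q = 7^9 mod 59.
7^1 ≡ 7 (mod 59)
7^2 = (7^1)^2 ≡ 7^2 = 49 ≡ 49 (mod 59)
7^4 = (7^2)^2 ≡ 49^2 = 2401 ≡ 41 (mod 59)
7^8 = (7^4)^2 ≡ 41^2 = 1681 ≡ 29 (mod 59)
7^9 = 7^8 · 7^1 ≡ 29 · 7 ≡ 26 (mod 59).
So B = 26. Ivy then computes K = B^a mod q = 26^18 mod 59.
26^1 ≡ 26 (mod 59)
26^2 = (26^1)^2 ≡ 26^2 = 676 ≡ 27 (mod 59)
26^4 = (26^2)^2 ≡ 27^2 = 729 ≡ 21 (mod 59)
26^8 = (26^4)^2 ≡ 21^2 = 441 ≡ 28 (mod 59)
26^16 = (26^8)^2 ≡ 28^2 = 784 ≡ 17 (mod 59)
26^18 = 26^16 · 26^2 ≡ 17 · 27 ≡ 46 (mod 59).

46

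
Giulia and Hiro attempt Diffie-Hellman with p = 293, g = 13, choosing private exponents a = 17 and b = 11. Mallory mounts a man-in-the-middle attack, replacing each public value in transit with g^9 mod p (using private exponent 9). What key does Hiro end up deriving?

Hiro receives Mallory's public value M = 13^9 mod 293 instead of the honest one.
13^1 ≡ 13 (mod 293)
13^2 = (13^1)^2 ≡ 13^2 = 169 ≡ 169 (mod 293)
13^4 = (13^2)^2 ≡ 169^2 = 28561 ≡ 140 (mod 293)
13^8 = (13^4)^2 ≡ 140^2 = 19600 ≡ 262 (mod 293)
13^9 = 13^8 · 13^1 ≡ 262 · 13 ≡ 183 (mod 293).
So M = 183. Hiro computes K = M^11 mod 293.
183^1 ≡ 183 (mod 293)
183^2 = (183^1)^2 ≡ 183^2 = 33489 ≡ 87 (mod 293)
183^4 = (183^2)^2 ≡ 87^2 = 7569 ≡ 244 (mod 293)
183^8 = (183^4)^2 ≡ 244^2 = 59536 ≡ 57 (mod 293)
183^11 = 183^8 · 183^2 · 183^1 ≡ 57 · 87 · 183 ≡ 76 (mod 293).

76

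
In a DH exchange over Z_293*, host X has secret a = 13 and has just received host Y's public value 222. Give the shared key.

Shared key K = 222^13 mod 293.
222^1 ≡ 222 (mod 293)
222^2 = (222^1)^2 ≡ 222^2 = 49284 ≡ 60 (mod 293)
222^4 = (222^2)^2 ≡ 60^2 = 3600 ≡ 84 (mod 293)
222^8 = (222^4)^2 ≡ 84^2 = 7056 ≡ 24 (mod 293)
222^13 = 222^8 · 222^4 · 222^1 ≡ 24 · 84 · 222 ≡ 141 (mod 293).

141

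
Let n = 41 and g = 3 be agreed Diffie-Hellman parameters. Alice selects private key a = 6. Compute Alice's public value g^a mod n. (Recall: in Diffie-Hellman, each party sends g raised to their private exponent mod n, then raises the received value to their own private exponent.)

32

Public value = 3^6 mod 41.
3^1 ≡ 3 (mod 41)
3^2 = (3^1)^2 ≡ 3^2 = 9 ≡ 9 (mod 41)
3^4 = (3^2)^2 ≡ 9^2 = 81 ≡ 40 (mod 41)
3^6 = 3^4 · 3^2 ≡ 40 · 9 ≡ 32 (mod 41).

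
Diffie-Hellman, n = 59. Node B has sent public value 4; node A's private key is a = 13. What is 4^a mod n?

22

Shared key K = 4^13 mod 59.
4^1 ≡ 4 (mod 59)
4^2 = (4^1)^2 ≡ 4^2 = 16 ≡ 16 (mod 59)
4^4 = (4^2)^2 ≡ 16^2 = 256 ≡ 20 (mod 59)
4^8 = (4^4)^2 ≡ 20^2 = 400 ≡ 46 (mod 59)
4^13 = 4^8 · 4^4 · 4^1 ≡ 46 · 20 · 4 ≡ 22 (mod 59).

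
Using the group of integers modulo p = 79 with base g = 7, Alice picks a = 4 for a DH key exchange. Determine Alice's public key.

Public value = 7^4 (mod 79).
7^1 ≡ 7 (mod 79)
7^2 = (7^1)^2 ≡ 7^2 = 49 ≡ 49 (mod 79)
7^4 = (7^2)^2 ≡ 49^2 = 2401 ≡ 31 (mod 79)

31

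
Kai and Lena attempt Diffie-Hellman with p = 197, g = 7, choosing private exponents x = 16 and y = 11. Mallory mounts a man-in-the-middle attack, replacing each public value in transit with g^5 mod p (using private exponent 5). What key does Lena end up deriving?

157

Lena receives Mallory's public value M = 7^5 mod 197 instead of the honest one.
7^1 ≡ 7 (mod 197)
7^2 = (7^1)^2 ≡ 7^2 = 49 ≡ 49 (mod 197)
7^4 = (7^2)^2 ≡ 49^2 = 2401 ≡ 37 (mod 197)
7^5 = 7^4 · 7^1 ≡ 37 · 7 ≡ 62 (mod 197).
So M = 62. Lena computes K = M^11 mod 197.
62^1 ≡ 62 (mod 197)
62^2 = (62^1)^2 ≡ 62^2 = 3844 ≡ 101 (mod 197)
62^4 = (62^2)^2 ≡ 101^2 = 10201 ≡ 154 (mod 197)
62^8 = (62^4)^2 ≡ 154^2 = 23716 ≡ 76 (mod 197)
62^11 = 62^8 · 62^2 · 62^1 ≡ 76 · 101 · 62 ≡ 157 (mod 197).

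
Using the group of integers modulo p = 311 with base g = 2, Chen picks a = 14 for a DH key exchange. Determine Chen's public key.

Public value = 2^14 mod 311.
2^1 ≡ 2 (mod 311)
2^2 = (2^1)^2 ≡ 2^2 = 4 ≡ 4 (mod 311)
2^4 = (2^2)^2 ≡ 4^2 = 16 ≡ 16 (mod 311)
2^8 = (2^4)^2 ≡ 16^2 = 256 ≡ 256 (mod 311)
2^14 = 2^8 · 2^4 · 2^2 ≡ 256 · 16 · 4 ≡ 212 (mod 311).

212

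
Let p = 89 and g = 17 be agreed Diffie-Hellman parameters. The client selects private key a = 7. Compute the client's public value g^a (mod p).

Public value = 17^7 (mod 89).
17^1 ≡ 17 (mod 89)
17^2 = (17^1)^2 ≡ 17^2 = 289 ≡ 22 (mod 89)
17^4 = (17^2)^2 ≡ 22^2 = 484 ≡ 39 (mod 89)
17^7 = 17^4 · 17^2 · 17^1 ≡ 39 · 22 · 17 ≡ 79 (mod 89).

79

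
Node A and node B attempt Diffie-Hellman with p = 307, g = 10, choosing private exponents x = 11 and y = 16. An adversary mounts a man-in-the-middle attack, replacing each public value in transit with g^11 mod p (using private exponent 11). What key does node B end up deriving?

183

Node B receives an adversary's public value M = 10^11 mod 307 instead of the honest one.
10^1 ≡ 10 (mod 307)
10^2 = (10^1)^2 ≡ 10^2 = 100 ≡ 100 (mod 307)
10^4 = (10^2)^2 ≡ 100^2 = 10000 ≡ 176 (mod 307)
10^8 = (10^4)^2 ≡ 176^2 = 30976 ≡ 276 (mod 307)
10^11 = 10^8 · 10^2 · 10^1 ≡ 276 · 100 · 10 ≡ 7 (mod 307).
So M = 7. Node B computes K = M^16 mod 307.
7^1 ≡ 7 (mod 307)
7^2 = (7^1)^2 ≡ 7^2 = 49 ≡ 49 (mod 307)
7^4 = (7^2)^2 ≡ 49^2 = 2401 ≡ 252 (mod 307)
7^8 = (7^4)^2 ≡ 252^2 = 63504 ≡ 262 (mod 307)
7^16 = (7^8)^2 ≡ 262^2 = 68644 ≡ 183 (mod 307)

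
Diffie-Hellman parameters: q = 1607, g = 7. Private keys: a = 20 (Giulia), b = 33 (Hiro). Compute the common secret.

Giulia sends A = g^a mod q = 7^20 mod 1607.
7^1 ≡ 7 (mod 1607)
7^2 = (7^1)^2 ≡ 7^2 = 49 ≡ 49 (mod 1607)
7^4 = (7^2)^2 ≡ 49^2 = 2401 ≡ 794 (mod 1607)
7^8 = (7^4)^2 ≡ 794^2 = 630436 ≡ 492 (mod 1607)
7^16 = (7^8)^2 ≡ 492^2 = 242064 ≡ 1014 (mod 1607)
7^20 = 7^16 · 7^4 ≡ 1014 · 794 ≡ 9 (mod 1607).
So A = 9. Hiro then computes K = A^b mod q = 9^33 mod 1607.
9^1 ≡ 9 (mod 1607)
9^2 = (9^1)^2 ≡ 9^2 = 81 ≡ 81 (mod 1607)
9^4 = (9^2)^2 ≡ 81^2 = 6561 ≡ 133 (mod 1607)
9^8 = (9^4)^2 ≡ 133^2 = 17689 ≡ 12 (mod 1607)
9^16 = (9^8)^2 ≡ 12^2 = 144 ≡ 144 (mod 1607)
9^32 = (9^16)^2 ≡ 144^2 = 20736 ≡ 1452 (mod 1607)
9^33 = 9^32 · 9^1 ≡ 1452 · 9 ≡ 212 (mod 1607).

212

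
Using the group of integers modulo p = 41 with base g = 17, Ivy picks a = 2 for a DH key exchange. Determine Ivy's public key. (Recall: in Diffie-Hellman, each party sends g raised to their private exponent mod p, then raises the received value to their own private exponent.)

2

Public value = 17^2 mod 41.
17^1 ≡ 17 (mod 41)
17^2 = (17^1)^2 ≡ 17^2 = 289 ≡ 2 (mod 41)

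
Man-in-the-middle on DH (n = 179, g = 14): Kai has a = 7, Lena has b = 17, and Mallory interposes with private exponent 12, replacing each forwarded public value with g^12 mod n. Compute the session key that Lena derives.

155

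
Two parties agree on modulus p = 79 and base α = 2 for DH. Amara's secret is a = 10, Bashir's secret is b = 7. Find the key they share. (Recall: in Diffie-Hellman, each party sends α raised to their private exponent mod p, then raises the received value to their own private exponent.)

25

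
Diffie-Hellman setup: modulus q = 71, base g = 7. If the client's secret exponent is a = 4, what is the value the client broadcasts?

Public value = 7^{4} \pmod{71}.
7^1 ≡ 7 (mod 71)
7^2 = (7^1)^2 ≡ 7^2 = 49 ≡ 49 (mod 71)
7^4 = (7^2)^2 ≡ 49^2 = 2401 ≡ 58 (mod 71)

58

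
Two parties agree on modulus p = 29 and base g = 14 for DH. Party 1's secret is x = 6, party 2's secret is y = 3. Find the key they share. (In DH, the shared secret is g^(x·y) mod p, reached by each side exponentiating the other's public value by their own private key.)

9

Party 2 sends B = g^y mod p = 14^3 mod 29.
14^1 ≡ 14 (mod 29)
14^2 = (14^1)^2 ≡ 14^2 = 196 ≡ 22 (mod 29)
14^3 = 14^2 · 14^1 ≡ 22 · 14 ≡ 18 (mod 29).
So B = 18. Party 1 then computes K = B^x mod p = 18^6 mod 29.
18^1 ≡ 18 (mod 29)
18^2 = (18^1)^2 ≡ 18^2 = 324 ≡ 5 (mod 29)
18^4 = (18^2)^2 ≡ 5^2 = 25 ≡ 25 (mod 29)
18^6 = 18^4 · 18^2 ≡ 25 · 5 ≡ 9 (mod 29).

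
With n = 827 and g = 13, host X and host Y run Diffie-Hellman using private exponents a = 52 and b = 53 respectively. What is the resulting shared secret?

781

Host Y sends B = g^b mod n = 13^53 mod 827.
13^1 ≡ 13 (mod 827)
13^2 = (13^1)^2 ≡ 13^2 = 169 ≡ 169 (mod 827)
13^4 = (13^2)^2 ≡ 169^2 = 28561 ≡ 443 (mod 827)
13^8 = (13^4)^2 ≡ 443^2 = 196249 ≡ 250 (mod 827)
13^16 = (13^8)^2 ≡ 250^2 = 62500 ≡ 475 (mod 827)
13^32 = (13^16)^2 ≡ 475^2 = 225625 ≡ 681 (mod 827)
13^53 = 13^32 · 13^16 · 13^4 · 13^1 ≡ 681 · 475 · 443 · 13 ≡ 595 (mod 827).
So B = 595. Host X then computes K = B^a mod n = 595^52 mod 827.
595^1 ≡ 595 (mod 827)
595^2 = (595^1)^2 ≡ 595^2 = 354025 ≡ 69 (mod 827)
595^4 = (595^2)^2 ≡ 69^2 = 4761 ≡ 626 (mod 827)
595^8 = (595^4)^2 ≡ 626^2 = 391876 ≡ 705 (mod 827)
595^16 = (595^8)^2 ≡ 705^2 = 497025 ≡ 825 (mod 827)
595^32 = (595^16)^2 ≡ 825^2 = 680625 ≡ 4 (mod 827)
595^52 = 595^32 · 595^16 · 595^4 ≡ 4 · 825 · 626 ≡ 781 (mod 827).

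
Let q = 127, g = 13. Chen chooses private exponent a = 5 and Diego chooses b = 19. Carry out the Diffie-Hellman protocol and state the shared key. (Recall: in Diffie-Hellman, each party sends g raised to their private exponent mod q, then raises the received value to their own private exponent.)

34

Chen sends A = g^a mod q = 13^5 mod 127.
13^1 ≡ 13 (mod 127)
13^2 = (13^1)^2 ≡ 13^2 = 169 ≡ 42 (mod 127)
13^4 = (13^2)^2 ≡ 42^2 = 1764 ≡ 113 (mod 127)
13^5 = 13^4 · 13^1 ≡ 113 · 13 ≡ 72 (mod 127).
So A = 72. Diego then computes K = A^b mod q = 72^19 mod 127.
72^1 ≡ 72 (mod 127)
72^2 = (72^1)^2 ≡ 72^2 = 5184 ≡ 104 (mod 127)
72^4 = (72^2)^2 ≡ 104^2 = 10816 ≡ 21 (mod 127)
72^8 = (72^4)^2 ≡ 21^2 = 441 ≡ 60 (mod 127)
72^16 = (72^8)^2 ≡ 60^2 = 3600 ≡ 44 (mod 127)
72^19 = 72^16 · 72^2 · 72^1 ≡ 44 · 104 · 72 ≡ 34 (mod 127).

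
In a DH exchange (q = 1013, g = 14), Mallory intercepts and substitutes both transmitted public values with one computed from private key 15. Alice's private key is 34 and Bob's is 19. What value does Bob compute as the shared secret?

283

Bob receives Mallory's public value M = 14^15 mod 1013 instead of the honest one.
14^1 ≡ 14 (mod 1013)
14^2 = (14^1)^2 ≡ 14^2 = 196 ≡ 196 (mod 1013)
14^4 = (14^2)^2 ≡ 196^2 = 38416 ≡ 935 (mod 1013)
14^8 = (14^4)^2 ≡ 935^2 = 874225 ≡ 6 (mod 1013)
14^15 = 14^8 · 14^4 · 14^2 · 14^1 ≡ 6 · 935 · 196 · 14 ≡ 292 (mod 1013).
So M = 292. Bob computes K = M^19 mod 1013.
292^1 ≡ 292 (mod 1013)
292^2 = (292^1)^2 ≡ 292^2 = 85264 ≡ 172 (mod 1013)
292^4 = (292^2)^2 ≡ 172^2 = 29584 ≡ 207 (mod 1013)
292^8 = (292^4)^2 ≡ 207^2 = 42849 ≡ 303 (mod 1013)
292^16 = (292^8)^2 ≡ 303^2 = 91809 ≡ 639 (mod 1013)
292^19 = 292^16 · 292^2 · 292^1 ≡ 639 · 172 · 292 ≡ 283 (mod 1013).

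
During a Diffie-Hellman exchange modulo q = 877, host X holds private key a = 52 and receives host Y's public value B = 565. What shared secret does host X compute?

461

Shared key K = 565^52 mod 877.
565^1 ≡ 565 (mod 877)
565^2 = (565^1)^2 ≡ 565^2 = 319225 ≡ 874 (mod 877)
565^4 = (565^2)^2 ≡ 874^2 = 763876 ≡ 9 (mod 877)
565^8 = (565^4)^2 ≡ 9^2 = 81 ≡ 81 (mod 877)
565^16 = (565^8)^2 ≡ 81^2 = 6561 ≡ 422 (mod 877)
565^32 = (565^16)^2 ≡ 422^2 = 178084 ≡ 53 (mod 877)
565^52 = 565^32 · 565^16 · 565^4 ≡ 53 · 422 · 9 ≡ 461 (mod 877).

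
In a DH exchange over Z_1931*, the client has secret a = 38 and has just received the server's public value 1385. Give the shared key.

1664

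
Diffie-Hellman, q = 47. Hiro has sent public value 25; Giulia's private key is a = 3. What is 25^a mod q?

21

Shared key K = 25^3 mod 47.
25^1 ≡ 25 (mod 47)
25^2 = (25^1)^2 ≡ 25^2 = 625 ≡ 14 (mod 47)
25^3 = 25^2 · 25^1 ≡ 14 · 25 ≡ 21 (mod 47).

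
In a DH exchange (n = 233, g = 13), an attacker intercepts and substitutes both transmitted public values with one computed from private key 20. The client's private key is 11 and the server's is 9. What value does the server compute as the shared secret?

The server receives an attacker's public value M = 13^20 mod 233 instead of the honest one.
13^1 ≡ 13 (mod 233)
13^2 = (13^1)^2 ≡ 13^2 = 169 ≡ 169 (mod 233)
13^4 = (13^2)^2 ≡ 169^2 = 28561 ≡ 135 (mod 233)
13^8 = (13^4)^2 ≡ 135^2 = 18225 ≡ 51 (mod 233)
13^16 = (13^8)^2 ≡ 51^2 = 2601 ≡ 38 (mod 233)
13^20 = 13^16 · 13^4 ≡ 38 · 135 ≡ 4 (mod 233).
So M = 4. The server computes K = M^9 mod 233.
4^1 ≡ 4 (mod 233)
4^2 = (4^1)^2 ≡ 4^2 = 16 ≡ 16 (mod 233)
4^4 = (4^2)^2 ≡ 16^2 = 256 ≡ 23 (mod 233)
4^8 = (4^4)^2 ≡ 23^2 = 529 ≡ 63 (mod 233)
4^9 = 4^8 · 4^1 ≡ 63 · 4 ≡ 19 (mod 233).

19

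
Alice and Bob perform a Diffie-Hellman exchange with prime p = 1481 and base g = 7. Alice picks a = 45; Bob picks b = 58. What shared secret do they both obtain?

Bob sends B = g^b mod p = 7^58 mod 1481.
7^1 ≡ 7 (mod 1481)
7^2 = (7^1)^2 ≡ 7^2 = 49 ≡ 49 (mod 1481)
7^4 = (7^2)^2 ≡ 49^2 = 2401 ≡ 920 (mod 1481)
7^8 = (7^4)^2 ≡ 920^2 = 846400 ≡ 749 (mod 1481)
7^16 = (7^8)^2 ≡ 749^2 = 561001 ≡ 1183 (mod 1481)
7^32 = (7^16)^2 ≡ 1183^2 = 1399489 ≡ 1425 (mod 1481)
7^58 = 7^32 · 7^16 · 7^8 · 7^2 ≡ 1425 · 1183 · 749 · 49 ≡ 219 (mod 1481).
So B = 219. Alice then computes K = B^a mod p = 219^45 mod 1481.
219^1 ≡ 219 (mod 1481)
219^2 = (219^1)^2 ≡ 219^2 = 47961 ≡ 569 (mod 1481)
219^4 = (219^2)^2 ≡ 569^2 = 323761 ≡ 903 (mod 1481)
219^8 = (219^4)^2 ≡ 903^2 = 815409 ≡ 859 (mod 1481)
219^16 = (219^8)^2 ≡ 859^2 = 737881 ≡ 343 (mod 1481)
219^32 = (219^16)^2 ≡ 343^2 = 117649 ≡ 650 (mod 1481)
219^45 = 219^32 · 219^8 · 219^4 · 219^1 ≡ 650 · 859 · 903 · 219 ≡ 1306 (mod 1481).

1306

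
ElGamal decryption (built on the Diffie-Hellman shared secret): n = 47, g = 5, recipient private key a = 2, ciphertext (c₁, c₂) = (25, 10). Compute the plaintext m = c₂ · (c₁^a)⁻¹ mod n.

Shared mask s = c₁^a mod n = 25^2 mod 47.
25^1 ≡ 25 (mod 47)
25^2 = (25^1)^2 ≡ 25^2 = 625 ≡ 14 (mod 47)
So s = 14; s⁻¹ ≡ 37 (mod 47).
m = c₂ · s⁻¹ mod 47 = 10 · 37 mod 47 = 41.

41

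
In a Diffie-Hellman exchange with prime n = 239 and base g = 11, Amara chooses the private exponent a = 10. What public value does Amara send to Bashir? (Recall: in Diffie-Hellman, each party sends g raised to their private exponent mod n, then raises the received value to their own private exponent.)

Public value = 11^10 (mod 239).
11^1 ≡ 11 (mod 239)
11^2 = (11^1)^2 ≡ 11^2 = 121 ≡ 121 (mod 239)
11^4 = (11^2)^2 ≡ 121^2 = 14641 ≡ 62 (mod 239)
11^8 = (11^4)^2 ≡ 62^2 = 3844 ≡ 20 (mod 239)
11^10 = 11^8 · 11^2 ≡ 20 · 121 ≡ 30 (mod 239).

30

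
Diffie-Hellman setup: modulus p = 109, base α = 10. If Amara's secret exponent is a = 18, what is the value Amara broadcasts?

Public value = 10^18 mod 109.
10^1 ≡ 10 (mod 109)
10^2 = (10^1)^2 ≡ 10^2 = 100 ≡ 100 (mod 109)
10^4 = (10^2)^2 ≡ 100^2 = 10000 ≡ 81 (mod 109)
10^8 = (10^4)^2 ≡ 81^2 = 6561 ≡ 21 (mod 109)
10^16 = (10^8)^2 ≡ 21^2 = 441 ≡ 5 (mod 109)
10^18 = 10^16 · 10^2 ≡ 5 · 100 ≡ 64 (mod 109).

64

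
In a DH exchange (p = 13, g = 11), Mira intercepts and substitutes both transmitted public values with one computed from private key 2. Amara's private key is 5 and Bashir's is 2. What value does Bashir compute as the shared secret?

Bashir receives Mira's public value M = 11^2 mod 13 instead of the honest one.
11^1 ≡ 11 (mod 13)
11^2 = (11^1)^2 ≡ 11^2 = 121 ≡ 4 (mod 13)
So M = 4. Bashir computes K = M^2 mod 13.
4^1 ≡ 4 (mod 13)
4^2 = (4^1)^2 ≡ 4^2 = 16 ≡ 3 (mod 13)

3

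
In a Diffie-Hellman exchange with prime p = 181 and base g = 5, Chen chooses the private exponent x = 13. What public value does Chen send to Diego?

29

Public value = 5^13 mod 181.
5^1 ≡ 5 (mod 181)
5^2 = (5^1)^2 ≡ 5^2 = 25 ≡ 25 (mod 181)
5^4 = (5^2)^2 ≡ 25^2 = 625 ≡ 82 (mod 181)
5^8 = (5^4)^2 ≡ 82^2 = 6724 ≡ 27 (mod 181)
5^13 = 5^8 · 5^4 · 5^1 ≡ 27 · 82 · 5 ≡ 29 (mod 181).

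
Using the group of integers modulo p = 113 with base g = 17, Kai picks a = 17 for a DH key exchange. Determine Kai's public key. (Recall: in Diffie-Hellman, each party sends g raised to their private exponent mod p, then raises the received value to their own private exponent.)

Public value = 17^17 mod 113.
17^1 ≡ 17 (mod 113)
17^2 = (17^1)^2 ≡ 17^2 = 289 ≡ 63 (mod 113)
17^4 = (17^2)^2 ≡ 63^2 = 3969 ≡ 14 (mod 113)
17^8 = (17^4)^2 ≡ 14^2 = 196 ≡ 83 (mod 113)
17^16 = (17^8)^2 ≡ 83^2 = 6889 ≡ 109 (mod 113)
17^17 = 17^16 · 17^1 ≡ 109 · 17 ≡ 45 (mod 113).

45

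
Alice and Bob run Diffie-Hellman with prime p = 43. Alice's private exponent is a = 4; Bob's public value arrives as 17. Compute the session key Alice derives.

Shared key K = 17^4 mod 43.
17^1 ≡ 17 (mod 43)
17^2 = (17^1)^2 ≡ 17^2 = 289 ≡ 31 (mod 43)
17^4 = (17^2)^2 ≡ 31^2 = 961 ≡ 15 (mod 43)

15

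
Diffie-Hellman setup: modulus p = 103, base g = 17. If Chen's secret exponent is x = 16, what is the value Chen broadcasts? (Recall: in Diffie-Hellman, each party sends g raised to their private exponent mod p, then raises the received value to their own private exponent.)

Public value = 17^16 mod 103.
17^1 ≡ 17 (mod 103)
17^2 = (17^1)^2 ≡ 17^2 = 289 ≡ 83 (mod 103)
17^4 = (17^2)^2 ≡ 83^2 = 6889 ≡ 91 (mod 103)
17^8 = (17^4)^2 ≡ 91^2 = 8281 ≡ 41 (mod 103)
17^16 = (17^8)^2 ≡ 41^2 = 1681 ≡ 33 (mod 103)

33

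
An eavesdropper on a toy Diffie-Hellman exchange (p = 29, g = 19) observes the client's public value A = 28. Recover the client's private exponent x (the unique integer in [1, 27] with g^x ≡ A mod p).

14

Try successive powers of 19 modulo 29:
19^1 ≡ 19
19^2 ≡ 13
19^3 ≡ 15
19^4 ≡ 24
19^5 ≡ 21
19^6 ≡ 22
19^7 ≡ 12
19^8 ≡ 25
19^9 ≡ 11
19^10 ≡ 6
19^11 ≡ 27
19^12 ≡ 20
19^13 ≡ 3
19^14 ≡ 28
Found: x = 14.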